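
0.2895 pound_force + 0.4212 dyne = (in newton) 1.288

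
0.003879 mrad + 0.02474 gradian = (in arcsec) 80.96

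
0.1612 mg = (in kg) 1.612e-07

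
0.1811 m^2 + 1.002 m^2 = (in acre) 0.0002924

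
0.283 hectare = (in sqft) 3.046e+04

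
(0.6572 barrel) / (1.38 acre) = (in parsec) 6.063e-22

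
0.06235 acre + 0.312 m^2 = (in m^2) 252.6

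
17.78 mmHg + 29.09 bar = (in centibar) 2911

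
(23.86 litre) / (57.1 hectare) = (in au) 2.793e-19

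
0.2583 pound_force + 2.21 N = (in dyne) 3.359e+05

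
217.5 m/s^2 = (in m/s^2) 217.5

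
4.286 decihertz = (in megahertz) 4.286e-07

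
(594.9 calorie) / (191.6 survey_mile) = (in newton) 0.008072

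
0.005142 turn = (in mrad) 32.31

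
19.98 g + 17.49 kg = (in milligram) 1.751e+07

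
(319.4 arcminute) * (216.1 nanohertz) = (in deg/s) 1.15e-06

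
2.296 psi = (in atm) 0.1562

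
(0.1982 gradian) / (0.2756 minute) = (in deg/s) 0.01079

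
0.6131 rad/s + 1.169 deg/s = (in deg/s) 36.3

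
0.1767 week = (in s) 1.069e+05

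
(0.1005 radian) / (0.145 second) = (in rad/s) 0.6931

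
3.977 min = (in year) 7.567e-06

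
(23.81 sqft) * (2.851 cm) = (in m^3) 0.06306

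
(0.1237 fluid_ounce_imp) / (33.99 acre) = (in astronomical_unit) 1.708e-22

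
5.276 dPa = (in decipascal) 5.276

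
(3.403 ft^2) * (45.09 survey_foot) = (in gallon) 1148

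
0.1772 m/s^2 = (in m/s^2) 0.1772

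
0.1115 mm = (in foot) 0.0003658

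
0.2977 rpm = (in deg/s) 1.786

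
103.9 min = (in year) 0.0001977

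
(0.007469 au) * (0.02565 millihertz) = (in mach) 84.17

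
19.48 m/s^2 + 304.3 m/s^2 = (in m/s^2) 323.8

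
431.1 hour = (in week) 2.566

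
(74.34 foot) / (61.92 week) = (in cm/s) 6.051e-05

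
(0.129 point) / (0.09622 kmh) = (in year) 5.399e-11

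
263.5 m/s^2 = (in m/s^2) 263.5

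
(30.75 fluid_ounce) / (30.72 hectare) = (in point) 8.391e-06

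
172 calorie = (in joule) 719.6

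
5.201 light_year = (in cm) 4.921e+18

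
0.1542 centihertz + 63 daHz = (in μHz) 6.3e+08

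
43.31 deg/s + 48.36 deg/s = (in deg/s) 91.67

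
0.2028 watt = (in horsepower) 0.000272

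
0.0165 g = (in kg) 1.65e-05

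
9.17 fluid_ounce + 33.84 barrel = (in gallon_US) 1421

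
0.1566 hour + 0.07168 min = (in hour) 0.1578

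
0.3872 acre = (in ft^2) 1.687e+04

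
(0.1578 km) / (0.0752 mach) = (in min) 0.1027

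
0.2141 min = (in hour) 0.003568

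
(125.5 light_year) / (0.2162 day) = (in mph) 1.422e+14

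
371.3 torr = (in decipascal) 4.95e+05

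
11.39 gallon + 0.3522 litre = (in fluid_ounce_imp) 1530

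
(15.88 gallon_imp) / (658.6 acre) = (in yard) 2.962e-08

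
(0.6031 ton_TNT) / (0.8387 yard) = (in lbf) 7.397e+08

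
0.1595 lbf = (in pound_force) 0.1595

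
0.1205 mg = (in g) 0.0001205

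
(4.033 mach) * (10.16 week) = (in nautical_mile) 4.556e+06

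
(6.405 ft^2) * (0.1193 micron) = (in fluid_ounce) 0.0024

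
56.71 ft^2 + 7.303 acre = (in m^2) 2.956e+04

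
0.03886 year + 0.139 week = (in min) 2.183e+04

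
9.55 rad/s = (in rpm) 91.2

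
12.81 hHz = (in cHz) 1.281e+05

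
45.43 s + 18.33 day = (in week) 2.619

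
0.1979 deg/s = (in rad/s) 0.003454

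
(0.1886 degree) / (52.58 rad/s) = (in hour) 1.739e-08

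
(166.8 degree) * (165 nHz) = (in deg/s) 2.752e-05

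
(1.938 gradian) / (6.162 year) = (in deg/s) 8.976e-09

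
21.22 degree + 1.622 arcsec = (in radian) 0.3704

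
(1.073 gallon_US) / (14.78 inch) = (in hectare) 1.082e-06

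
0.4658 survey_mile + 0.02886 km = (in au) 5.204e-09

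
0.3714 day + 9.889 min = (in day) 0.3783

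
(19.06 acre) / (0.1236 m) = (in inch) 2.457e+07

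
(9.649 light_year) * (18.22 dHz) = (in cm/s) 1.663e+19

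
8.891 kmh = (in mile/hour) 5.525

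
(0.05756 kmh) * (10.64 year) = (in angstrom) 5.365e+16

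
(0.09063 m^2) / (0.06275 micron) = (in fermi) 1.444e+21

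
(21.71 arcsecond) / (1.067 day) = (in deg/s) 6.542e-08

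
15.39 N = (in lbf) 3.46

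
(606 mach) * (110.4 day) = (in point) 5.579e+15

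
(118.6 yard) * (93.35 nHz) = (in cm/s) 0.001012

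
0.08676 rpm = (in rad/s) 0.009085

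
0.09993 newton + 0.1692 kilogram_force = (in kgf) 0.1794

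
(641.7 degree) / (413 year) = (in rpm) 8.212e-09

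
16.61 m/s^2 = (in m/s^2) 16.61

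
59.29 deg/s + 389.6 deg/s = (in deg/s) 448.9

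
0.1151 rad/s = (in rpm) 1.099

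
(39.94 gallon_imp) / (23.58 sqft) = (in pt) 234.9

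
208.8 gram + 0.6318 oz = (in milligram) 2.267e+05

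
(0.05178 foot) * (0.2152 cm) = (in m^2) 3.396e-05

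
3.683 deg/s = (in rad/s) 0.06428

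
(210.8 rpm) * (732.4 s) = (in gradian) 1.029e+06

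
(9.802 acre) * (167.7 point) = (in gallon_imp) 5.162e+05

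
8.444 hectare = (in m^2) 8.444e+04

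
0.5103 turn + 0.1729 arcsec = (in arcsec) 6.613e+05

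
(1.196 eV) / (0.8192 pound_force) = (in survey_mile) 3.267e-23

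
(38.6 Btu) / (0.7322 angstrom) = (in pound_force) 1.25e+14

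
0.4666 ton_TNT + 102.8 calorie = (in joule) 1.952e+09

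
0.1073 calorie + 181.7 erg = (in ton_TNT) 1.073e-10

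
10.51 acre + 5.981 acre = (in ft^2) 7.183e+05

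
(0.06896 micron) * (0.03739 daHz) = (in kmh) 9.282e-08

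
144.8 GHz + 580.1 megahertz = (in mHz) 1.454e+14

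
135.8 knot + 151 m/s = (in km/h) 795.1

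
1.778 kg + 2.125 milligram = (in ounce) 62.72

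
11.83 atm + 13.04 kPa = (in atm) 11.96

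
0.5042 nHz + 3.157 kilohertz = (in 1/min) 1.894e+05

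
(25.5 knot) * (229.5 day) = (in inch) 1.024e+10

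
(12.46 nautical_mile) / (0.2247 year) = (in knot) 0.00633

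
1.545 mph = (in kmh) 2.486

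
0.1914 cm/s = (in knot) 0.003721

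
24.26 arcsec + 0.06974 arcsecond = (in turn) 1.877e-05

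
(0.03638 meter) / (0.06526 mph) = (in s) 1.247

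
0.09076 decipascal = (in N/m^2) 0.009076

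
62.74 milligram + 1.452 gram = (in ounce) 0.05343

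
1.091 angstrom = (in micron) 0.0001091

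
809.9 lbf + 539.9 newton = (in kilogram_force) 422.4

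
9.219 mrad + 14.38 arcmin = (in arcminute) 46.07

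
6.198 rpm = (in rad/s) 0.6491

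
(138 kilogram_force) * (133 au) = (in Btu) 2.552e+13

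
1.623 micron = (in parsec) 5.26e-23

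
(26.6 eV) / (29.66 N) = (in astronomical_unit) 9.605e-31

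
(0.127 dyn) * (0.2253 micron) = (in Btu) 2.712e-16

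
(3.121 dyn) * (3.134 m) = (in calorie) 2.338e-05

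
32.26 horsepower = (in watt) 2.406e+04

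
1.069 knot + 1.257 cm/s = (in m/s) 0.5625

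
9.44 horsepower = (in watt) 7039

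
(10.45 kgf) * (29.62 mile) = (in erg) 4.885e+13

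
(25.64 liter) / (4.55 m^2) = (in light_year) 5.956e-19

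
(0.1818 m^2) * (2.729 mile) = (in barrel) 5022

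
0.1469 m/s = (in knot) 0.2856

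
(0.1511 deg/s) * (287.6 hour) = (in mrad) 2.73e+06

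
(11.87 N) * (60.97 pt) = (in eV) 1.594e+18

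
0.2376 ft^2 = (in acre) 5.455e-06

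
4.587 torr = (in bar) 0.006115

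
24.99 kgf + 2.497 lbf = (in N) 256.2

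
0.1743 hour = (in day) 0.007262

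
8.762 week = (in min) 8.832e+04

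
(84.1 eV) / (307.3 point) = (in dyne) 1.243e-11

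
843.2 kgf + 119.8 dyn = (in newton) 8269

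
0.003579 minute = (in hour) 5.965e-05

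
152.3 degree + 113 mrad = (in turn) 0.441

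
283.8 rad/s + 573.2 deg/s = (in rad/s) 293.8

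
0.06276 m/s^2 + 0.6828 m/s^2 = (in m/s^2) 0.7456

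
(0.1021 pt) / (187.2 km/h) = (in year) 2.196e-14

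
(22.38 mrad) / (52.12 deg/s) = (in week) 4.068e-08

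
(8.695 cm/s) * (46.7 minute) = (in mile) 0.1514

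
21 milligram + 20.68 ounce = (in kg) 0.5863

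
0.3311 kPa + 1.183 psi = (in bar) 0.08488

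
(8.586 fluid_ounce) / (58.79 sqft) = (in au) 3.108e-16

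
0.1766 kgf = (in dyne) 1.732e+05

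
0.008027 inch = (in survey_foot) 0.0006689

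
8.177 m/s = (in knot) 15.89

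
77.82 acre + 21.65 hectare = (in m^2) 5.314e+05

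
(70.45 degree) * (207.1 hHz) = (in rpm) 2.432e+05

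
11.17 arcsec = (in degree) 0.003103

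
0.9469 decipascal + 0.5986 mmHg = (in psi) 0.01159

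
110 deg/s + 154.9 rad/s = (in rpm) 1498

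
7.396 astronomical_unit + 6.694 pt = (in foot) 3.63e+12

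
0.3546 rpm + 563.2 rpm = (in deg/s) 3381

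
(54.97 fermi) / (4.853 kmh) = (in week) 6.742e-20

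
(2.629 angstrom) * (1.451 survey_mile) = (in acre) 1.517e-10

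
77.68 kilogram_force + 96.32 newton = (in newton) 858.1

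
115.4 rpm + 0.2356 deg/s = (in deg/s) 692.6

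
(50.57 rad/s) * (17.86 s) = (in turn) 143.7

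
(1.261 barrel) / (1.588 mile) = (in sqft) 0.0008444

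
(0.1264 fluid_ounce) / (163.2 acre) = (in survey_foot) 1.857e-11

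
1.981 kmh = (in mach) 0.001616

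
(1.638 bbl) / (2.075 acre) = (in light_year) 3.278e-21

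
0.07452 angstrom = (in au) 4.981e-23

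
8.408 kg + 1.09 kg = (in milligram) 9.498e+06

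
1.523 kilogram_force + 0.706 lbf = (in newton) 18.08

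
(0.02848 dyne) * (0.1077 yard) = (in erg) 0.2805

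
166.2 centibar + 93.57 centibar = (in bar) 2.598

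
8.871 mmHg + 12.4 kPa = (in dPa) 1.358e+05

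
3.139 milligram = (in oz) 0.0001107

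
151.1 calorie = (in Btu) 0.5992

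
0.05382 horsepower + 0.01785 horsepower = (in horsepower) 0.07167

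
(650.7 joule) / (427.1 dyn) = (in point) 4.319e+08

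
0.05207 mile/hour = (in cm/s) 2.328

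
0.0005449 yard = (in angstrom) 4.983e+06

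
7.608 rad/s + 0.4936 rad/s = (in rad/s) 8.102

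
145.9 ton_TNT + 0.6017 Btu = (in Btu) 5.786e+08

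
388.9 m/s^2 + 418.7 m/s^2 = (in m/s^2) 807.6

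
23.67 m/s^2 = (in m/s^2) 23.67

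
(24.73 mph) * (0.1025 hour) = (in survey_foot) 1.338e+04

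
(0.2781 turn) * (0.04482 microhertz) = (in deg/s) 4.487e-06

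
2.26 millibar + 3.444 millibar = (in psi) 0.08273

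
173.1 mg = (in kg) 0.0001731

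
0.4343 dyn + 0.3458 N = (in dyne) 3.458e+04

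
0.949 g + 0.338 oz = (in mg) 1.053e+04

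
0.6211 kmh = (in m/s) 0.1725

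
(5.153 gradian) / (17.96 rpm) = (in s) 0.04304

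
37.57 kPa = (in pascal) 3.757e+04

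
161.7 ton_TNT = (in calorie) 1.617e+11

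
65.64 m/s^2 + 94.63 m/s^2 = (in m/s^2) 160.3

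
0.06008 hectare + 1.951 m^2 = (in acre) 0.1489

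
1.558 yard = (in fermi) 1.425e+15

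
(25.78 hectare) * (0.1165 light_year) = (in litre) 2.841e+23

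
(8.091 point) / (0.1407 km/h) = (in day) 8.453e-07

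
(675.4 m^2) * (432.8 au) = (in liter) 4.373e+19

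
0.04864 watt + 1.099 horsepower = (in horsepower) 1.099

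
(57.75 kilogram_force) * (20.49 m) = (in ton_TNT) 2.773e-06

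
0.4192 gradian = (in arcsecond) 1358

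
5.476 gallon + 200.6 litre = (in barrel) 1.392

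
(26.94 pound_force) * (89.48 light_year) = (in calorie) 2.425e+19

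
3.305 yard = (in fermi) 3.022e+15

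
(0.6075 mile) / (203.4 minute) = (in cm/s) 8.011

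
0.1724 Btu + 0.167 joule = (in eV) 1.136e+21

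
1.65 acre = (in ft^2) 7.187e+04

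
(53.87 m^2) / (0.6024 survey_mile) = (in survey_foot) 0.1823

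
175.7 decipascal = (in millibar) 0.1757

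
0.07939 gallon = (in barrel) 0.00189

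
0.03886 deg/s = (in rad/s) 0.0006782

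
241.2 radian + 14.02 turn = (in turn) 52.41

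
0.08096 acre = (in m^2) 327.6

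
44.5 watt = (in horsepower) 0.05968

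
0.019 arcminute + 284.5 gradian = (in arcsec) 9.218e+05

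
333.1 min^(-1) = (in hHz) 0.05552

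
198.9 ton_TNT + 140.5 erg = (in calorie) 1.989e+11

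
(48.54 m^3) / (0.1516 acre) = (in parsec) 2.564e-18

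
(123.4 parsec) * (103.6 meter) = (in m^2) 3.945e+20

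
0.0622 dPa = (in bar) 6.22e-08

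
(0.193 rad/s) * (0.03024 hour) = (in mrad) 2.101e+04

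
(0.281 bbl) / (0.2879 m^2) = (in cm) 15.52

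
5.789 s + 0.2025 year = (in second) 6.386e+06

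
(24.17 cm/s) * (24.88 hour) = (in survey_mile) 13.45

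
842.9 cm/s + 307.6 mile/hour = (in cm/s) 1.459e+04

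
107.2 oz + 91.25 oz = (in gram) 5626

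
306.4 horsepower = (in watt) 2.285e+05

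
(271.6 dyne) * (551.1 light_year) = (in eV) 8.838e+34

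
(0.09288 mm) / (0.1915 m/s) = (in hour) 1.347e-07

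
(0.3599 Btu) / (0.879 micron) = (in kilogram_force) 4.405e+07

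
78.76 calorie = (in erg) 3.295e+09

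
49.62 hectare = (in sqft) 5.341e+06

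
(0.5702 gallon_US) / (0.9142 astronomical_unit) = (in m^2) 1.578e-14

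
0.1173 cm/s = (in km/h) 0.004223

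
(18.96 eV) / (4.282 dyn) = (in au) 4.742e-25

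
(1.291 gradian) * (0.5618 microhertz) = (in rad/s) 1.139e-08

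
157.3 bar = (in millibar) 1.573e+05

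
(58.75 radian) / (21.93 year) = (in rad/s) 8.495e-08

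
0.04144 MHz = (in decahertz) 4144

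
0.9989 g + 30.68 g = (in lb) 0.06984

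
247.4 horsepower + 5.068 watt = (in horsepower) 247.4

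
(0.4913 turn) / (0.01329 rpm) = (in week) 0.003667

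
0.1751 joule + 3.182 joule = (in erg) 3.357e+07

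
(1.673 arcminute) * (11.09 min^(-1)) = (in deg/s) 0.005154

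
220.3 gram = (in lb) 0.4857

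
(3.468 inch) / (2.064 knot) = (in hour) 2.304e-05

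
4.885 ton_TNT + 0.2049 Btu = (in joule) 2.044e+10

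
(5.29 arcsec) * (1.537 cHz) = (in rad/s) 3.942e-07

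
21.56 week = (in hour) 3622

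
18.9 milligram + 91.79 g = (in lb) 0.2024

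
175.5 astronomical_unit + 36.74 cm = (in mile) 1.631e+10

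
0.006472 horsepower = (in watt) 4.826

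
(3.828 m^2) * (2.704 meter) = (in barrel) 65.11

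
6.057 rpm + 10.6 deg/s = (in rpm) 7.824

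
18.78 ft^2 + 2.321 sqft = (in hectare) 0.000196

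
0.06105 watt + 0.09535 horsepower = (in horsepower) 0.09543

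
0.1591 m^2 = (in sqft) 1.713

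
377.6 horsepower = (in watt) 2.816e+05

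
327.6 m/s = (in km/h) 1179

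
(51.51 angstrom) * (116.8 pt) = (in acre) 5.245e-14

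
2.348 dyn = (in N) 2.348e-05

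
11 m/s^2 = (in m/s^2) 11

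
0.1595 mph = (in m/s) 0.0713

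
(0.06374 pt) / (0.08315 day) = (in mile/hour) 7.001e-09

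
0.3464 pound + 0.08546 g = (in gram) 157.2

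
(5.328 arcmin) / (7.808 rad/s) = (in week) 3.282e-10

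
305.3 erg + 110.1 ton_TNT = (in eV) 2.875e+30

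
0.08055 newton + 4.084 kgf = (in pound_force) 9.022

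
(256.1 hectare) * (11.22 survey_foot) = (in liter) 8.758e+09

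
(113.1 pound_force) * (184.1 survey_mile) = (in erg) 1.491e+15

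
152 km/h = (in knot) 82.07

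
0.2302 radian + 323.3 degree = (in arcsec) 1.211e+06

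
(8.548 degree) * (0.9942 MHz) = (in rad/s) 1.483e+05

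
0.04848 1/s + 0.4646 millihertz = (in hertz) 0.04894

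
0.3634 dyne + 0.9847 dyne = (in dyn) 1.348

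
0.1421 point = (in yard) 5.482e-05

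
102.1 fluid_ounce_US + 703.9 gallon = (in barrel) 16.78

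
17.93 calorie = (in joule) 75.02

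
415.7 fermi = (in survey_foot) 1.364e-12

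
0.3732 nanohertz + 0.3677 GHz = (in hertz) 3.677e+08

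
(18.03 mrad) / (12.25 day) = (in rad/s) 1.704e-08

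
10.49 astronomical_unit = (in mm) 1.569e+15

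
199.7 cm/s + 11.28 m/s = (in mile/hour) 29.7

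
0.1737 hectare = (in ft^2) 1.87e+04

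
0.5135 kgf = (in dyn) 5.036e+05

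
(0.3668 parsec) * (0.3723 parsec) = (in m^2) 1.3e+32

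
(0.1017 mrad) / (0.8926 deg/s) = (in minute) 0.0001088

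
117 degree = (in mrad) 2042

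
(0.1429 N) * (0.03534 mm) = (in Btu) 4.787e-09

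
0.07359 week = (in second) 4.451e+04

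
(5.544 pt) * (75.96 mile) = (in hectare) 0.02391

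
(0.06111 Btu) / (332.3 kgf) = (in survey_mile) 1.229e-05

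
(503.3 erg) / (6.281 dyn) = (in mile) 0.0004979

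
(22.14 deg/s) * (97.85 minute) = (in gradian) 1.444e+05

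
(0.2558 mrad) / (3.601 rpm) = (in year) 2.151e-11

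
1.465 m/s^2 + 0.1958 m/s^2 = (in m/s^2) 1.661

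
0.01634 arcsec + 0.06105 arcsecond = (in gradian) 2.389e-05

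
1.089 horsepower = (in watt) 812.1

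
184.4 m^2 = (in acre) 0.04557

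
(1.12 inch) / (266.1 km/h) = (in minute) 6.414e-06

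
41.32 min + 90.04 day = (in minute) 1.297e+05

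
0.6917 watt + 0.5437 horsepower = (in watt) 406.1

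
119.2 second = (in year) 3.78e-06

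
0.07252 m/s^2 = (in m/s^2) 0.07252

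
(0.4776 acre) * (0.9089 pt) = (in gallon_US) 163.7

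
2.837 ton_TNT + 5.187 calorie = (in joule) 1.187e+10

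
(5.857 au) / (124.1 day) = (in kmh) 2.942e+05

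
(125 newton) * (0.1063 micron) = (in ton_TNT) 3.176e-15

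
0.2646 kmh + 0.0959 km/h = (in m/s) 0.1001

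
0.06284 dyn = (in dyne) 0.06284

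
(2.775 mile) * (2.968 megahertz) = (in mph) 2.965e+10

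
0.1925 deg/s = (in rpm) 0.03208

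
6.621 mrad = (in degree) 0.3794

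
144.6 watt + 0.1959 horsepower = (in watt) 290.7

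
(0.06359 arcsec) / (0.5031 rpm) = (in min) 9.753e-08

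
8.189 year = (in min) 4.304e+06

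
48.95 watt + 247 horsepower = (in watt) 1.842e+05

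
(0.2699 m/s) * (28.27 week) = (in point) 1.308e+10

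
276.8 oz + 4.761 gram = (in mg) 7.852e+06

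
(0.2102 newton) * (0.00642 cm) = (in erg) 134.9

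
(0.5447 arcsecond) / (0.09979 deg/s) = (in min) 2.527e-05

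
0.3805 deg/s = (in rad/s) 0.006641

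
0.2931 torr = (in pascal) 39.08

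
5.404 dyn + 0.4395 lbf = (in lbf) 0.4395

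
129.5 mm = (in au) 8.657e-13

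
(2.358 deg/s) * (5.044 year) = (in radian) 6.546e+06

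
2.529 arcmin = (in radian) 0.0007357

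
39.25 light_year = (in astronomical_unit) 2.482e+06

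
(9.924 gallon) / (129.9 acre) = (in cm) 7.146e-06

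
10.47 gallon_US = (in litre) 39.63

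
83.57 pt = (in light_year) 3.116e-18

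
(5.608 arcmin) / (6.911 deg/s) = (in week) 2.236e-08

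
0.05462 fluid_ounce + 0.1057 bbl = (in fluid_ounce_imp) 591.5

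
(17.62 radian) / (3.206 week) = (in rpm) 8.678e-05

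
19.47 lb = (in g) 8831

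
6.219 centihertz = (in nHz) 6.219e+07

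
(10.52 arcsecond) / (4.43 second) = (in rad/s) 1.151e-05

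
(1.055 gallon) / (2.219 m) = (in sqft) 0.01937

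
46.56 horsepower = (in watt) 3.472e+04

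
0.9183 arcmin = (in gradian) 0.01701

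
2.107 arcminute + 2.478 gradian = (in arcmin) 135.9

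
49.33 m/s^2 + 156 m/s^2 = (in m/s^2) 205.3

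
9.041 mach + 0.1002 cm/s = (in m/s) 3078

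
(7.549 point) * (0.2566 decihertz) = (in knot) 0.0001328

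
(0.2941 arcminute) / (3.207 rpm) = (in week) 4.212e-10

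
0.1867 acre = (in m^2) 755.5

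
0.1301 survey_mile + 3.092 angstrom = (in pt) 5.935e+05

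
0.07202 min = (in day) 5.001e-05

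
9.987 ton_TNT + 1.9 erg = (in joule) 4.179e+10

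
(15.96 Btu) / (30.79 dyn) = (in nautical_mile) 2.953e+04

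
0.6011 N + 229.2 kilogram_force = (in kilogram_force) 229.3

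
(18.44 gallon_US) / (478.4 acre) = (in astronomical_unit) 2.41e-19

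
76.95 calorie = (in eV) 2.01e+21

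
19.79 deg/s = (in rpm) 3.298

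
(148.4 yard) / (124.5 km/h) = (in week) 6.488e-06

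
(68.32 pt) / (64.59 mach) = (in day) 1.268e-11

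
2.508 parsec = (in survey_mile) 4.809e+13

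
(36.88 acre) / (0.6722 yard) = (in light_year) 2.567e-11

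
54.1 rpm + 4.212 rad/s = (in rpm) 94.32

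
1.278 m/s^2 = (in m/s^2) 1.278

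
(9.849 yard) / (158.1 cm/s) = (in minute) 0.09494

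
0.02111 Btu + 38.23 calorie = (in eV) 1.137e+21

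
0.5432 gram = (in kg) 0.0005432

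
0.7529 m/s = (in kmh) 2.71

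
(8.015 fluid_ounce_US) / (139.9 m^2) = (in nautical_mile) 9.148e-10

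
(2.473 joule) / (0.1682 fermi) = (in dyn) 1.47e+21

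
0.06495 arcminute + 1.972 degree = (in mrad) 34.44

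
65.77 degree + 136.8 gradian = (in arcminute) 1.133e+04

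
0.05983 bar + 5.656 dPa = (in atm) 0.05905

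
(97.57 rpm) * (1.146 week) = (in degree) 4.058e+08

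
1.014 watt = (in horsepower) 0.00136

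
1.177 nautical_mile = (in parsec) 7.064e-14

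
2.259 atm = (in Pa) 2.289e+05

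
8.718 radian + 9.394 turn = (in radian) 67.74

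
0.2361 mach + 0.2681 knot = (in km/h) 289.9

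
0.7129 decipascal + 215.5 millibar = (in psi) 3.126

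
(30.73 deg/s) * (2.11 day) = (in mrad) 9.778e+07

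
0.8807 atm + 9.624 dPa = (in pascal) 8.924e+04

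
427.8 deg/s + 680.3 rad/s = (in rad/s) 687.8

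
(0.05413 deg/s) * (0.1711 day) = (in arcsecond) 2.881e+06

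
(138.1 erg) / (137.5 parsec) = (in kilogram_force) 3.319e-25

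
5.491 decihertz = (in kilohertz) 0.0005491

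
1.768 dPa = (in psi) 2.564e-05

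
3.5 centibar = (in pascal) 3500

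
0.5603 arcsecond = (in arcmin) 0.009338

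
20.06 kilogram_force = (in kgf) 20.06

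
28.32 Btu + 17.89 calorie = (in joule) 2.995e+04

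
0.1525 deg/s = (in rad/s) 0.002662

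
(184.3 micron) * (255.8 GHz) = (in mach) 1.385e+05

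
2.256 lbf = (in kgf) 1.023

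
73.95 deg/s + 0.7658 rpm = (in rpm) 13.09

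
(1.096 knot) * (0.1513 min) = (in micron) 5.118e+06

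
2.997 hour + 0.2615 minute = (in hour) 3.001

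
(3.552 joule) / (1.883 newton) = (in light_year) 1.994e-16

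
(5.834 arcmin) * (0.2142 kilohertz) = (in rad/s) 0.3635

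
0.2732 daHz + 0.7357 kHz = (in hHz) 7.384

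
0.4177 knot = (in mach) 0.0006311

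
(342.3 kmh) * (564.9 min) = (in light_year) 3.406e-10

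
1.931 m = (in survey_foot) 6.335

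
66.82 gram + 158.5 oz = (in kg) 4.56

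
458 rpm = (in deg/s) 2748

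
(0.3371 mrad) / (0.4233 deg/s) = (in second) 0.04563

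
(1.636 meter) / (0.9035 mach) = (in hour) 1.477e-06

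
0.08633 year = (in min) 4.538e+04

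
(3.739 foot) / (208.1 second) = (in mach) 1.608e-05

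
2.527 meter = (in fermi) 2.527e+15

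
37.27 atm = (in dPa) 3.776e+07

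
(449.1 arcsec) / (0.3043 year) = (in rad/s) 2.269e-10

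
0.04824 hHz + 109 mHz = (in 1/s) 4.933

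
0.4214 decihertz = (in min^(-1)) 2.528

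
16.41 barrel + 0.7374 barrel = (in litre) 2726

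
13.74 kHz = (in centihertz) 1.374e+06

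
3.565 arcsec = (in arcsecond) 3.565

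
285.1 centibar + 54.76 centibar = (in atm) 3.354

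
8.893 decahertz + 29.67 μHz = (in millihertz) 8.893e+04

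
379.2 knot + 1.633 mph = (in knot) 380.6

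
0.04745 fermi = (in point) 1.345e-13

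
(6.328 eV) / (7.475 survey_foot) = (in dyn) 4.45e-14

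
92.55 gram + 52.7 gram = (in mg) 1.452e+05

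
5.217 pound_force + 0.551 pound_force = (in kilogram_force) 2.616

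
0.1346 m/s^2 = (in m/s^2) 0.1346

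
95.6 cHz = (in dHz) 9.56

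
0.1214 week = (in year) 0.002328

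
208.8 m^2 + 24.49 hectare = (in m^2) 2.451e+05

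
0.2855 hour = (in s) 1028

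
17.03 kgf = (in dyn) 1.67e+07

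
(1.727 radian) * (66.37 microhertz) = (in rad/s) 0.0001146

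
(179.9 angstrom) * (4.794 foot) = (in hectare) 2.629e-12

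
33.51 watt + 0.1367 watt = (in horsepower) 0.04512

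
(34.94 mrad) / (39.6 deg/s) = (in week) 8.359e-08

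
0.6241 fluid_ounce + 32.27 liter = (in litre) 32.29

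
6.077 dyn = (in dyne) 6.077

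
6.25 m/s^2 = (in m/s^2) 6.25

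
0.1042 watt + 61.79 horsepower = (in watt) 4.608e+04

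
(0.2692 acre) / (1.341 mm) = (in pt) 2.303e+09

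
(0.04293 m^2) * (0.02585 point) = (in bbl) 2.462e-06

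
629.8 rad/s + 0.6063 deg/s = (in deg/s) 3.609e+04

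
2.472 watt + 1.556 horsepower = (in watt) 1163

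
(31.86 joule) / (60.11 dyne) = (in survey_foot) 1.739e+05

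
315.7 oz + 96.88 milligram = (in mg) 8.95e+06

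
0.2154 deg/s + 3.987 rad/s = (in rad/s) 3.991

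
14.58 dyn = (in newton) 0.0001458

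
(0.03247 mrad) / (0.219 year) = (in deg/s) 2.694e-10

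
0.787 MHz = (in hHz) 7870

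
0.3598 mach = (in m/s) 122.5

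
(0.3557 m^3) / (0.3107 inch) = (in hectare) 0.004507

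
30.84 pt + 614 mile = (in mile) 614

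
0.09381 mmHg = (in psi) 0.001814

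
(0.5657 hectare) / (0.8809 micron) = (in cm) 6.422e+11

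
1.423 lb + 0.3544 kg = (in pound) 2.204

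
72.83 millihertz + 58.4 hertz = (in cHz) 5847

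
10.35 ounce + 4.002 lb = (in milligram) 2.109e+06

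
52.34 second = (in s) 52.34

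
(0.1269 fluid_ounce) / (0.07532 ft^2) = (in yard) 0.0005865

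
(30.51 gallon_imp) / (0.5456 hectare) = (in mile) 1.58e-08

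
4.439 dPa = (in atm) 4.381e-06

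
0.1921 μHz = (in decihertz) 1.921e-06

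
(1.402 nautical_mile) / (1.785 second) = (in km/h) 5237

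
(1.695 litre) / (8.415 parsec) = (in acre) 1.613e-24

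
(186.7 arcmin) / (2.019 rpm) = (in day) 2.973e-06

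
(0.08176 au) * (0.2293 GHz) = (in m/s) 2.805e+18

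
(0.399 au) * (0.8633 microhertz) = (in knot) 1.002e+05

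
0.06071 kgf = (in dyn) 5.954e+04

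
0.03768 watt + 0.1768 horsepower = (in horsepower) 0.1769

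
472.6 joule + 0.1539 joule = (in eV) 2.951e+21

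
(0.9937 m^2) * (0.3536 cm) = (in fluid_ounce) 118.8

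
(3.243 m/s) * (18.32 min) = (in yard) 3898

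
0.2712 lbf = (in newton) 1.206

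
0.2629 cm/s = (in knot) 0.00511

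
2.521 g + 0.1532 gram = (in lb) 0.005896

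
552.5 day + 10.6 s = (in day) 552.5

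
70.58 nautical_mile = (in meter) 1.307e+05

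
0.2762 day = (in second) 2.386e+04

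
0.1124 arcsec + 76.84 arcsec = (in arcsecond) 76.95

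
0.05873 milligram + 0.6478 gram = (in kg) 0.0006479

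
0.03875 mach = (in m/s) 13.19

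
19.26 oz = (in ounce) 19.26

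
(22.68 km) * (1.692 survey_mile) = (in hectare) 6176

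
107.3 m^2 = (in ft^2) 1155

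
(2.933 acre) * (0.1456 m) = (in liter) 1.728e+06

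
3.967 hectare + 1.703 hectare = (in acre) 14.01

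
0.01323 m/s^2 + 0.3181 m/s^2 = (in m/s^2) 0.3313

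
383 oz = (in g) 1.086e+04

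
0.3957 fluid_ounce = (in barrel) 7.36e-05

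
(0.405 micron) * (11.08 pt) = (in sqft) 1.704e-08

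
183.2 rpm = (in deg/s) 1099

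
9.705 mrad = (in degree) 0.5561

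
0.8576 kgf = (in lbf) 1.891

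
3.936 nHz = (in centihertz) 3.936e-07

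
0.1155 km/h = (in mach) 9.422e-05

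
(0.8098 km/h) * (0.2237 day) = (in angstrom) 4.348e+13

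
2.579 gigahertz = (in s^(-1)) 2.579e+09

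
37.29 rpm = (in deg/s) 223.7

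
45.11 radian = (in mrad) 4.511e+04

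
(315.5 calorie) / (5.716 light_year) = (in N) 2.441e-14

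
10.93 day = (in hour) 262.3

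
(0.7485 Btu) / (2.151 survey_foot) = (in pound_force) 270.8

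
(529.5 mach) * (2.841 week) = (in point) 8.781e+14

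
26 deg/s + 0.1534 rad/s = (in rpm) 5.798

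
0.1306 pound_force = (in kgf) 0.05924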